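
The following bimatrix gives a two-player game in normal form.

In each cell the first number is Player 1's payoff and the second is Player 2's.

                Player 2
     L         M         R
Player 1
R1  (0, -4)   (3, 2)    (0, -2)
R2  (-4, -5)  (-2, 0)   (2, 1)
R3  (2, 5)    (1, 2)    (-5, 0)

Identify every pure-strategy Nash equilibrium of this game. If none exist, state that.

Pure-strategy Nash equilibria: (R1, M) and (R2, R) and (R3, L)

Player 1 against L: payoffs 0, -4, 2 → best response R3.
Player 1 against M: payoffs 3, -2, 1 → best response R1.
Player 1 against R: payoffs 0, 2, -5 → best response R2.
Player 2 against R1: payoffs -4, 2, -2 → best response M.
Player 2 against R2: payoffs -5, 0, 1 → best response R.
Player 2 against R3: payoffs 5, 2, 0 → best response L.
Mutual best responses: (R1, M); (R2, R); (R3, L).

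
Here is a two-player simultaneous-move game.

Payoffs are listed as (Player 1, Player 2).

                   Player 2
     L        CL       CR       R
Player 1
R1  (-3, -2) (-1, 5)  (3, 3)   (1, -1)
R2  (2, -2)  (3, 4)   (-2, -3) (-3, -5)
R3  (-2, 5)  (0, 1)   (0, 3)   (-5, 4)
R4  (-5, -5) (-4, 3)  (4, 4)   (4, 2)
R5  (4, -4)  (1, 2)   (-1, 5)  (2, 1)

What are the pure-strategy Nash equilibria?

(R1, L): Player 1 can switch to R2 (-3 → 2). Not NE.
(R1, CL): Player 1 can switch to R2 (-1 → 3). Not NE.
(R1, CR): Player 1 can switch to R4 (3 → 4). Not NE.
(R1, R): Player 1 can switch to R4 (1 → 4). Not NE.
(R2, L): Player 1 can switch to R5 (2 → 4). Not NE.
(R2, CL): Player 1 gets 3, best alternative 1; Player 2 gets 4, best alternative -2. No profitable deviation — NE.
(R2, CR): Player 1 can switch to R1 (-2 → 3). Not NE.
(R2, R): Player 1 can switch to R1 (-3 → 1). Not NE.
(R3, L): Player 1 can switch to R2 (-2 → 2). Not NE.
(R3, CL): Player 1 can switch to R2 (0 → 3). Not NE.
(R3, CR): Player 1 can switch to R1 (0 → 3). Not NE.
(R3, R): Player 1 can switch to R1 (-5 → 1). Not NE.
(R4, L): Player 1 can switch to R1 (-5 → -3). Not NE.
(R4, CR): Player 1 gets 4, best alternative 3; Player 2 gets 4, best alternative 3. No profitable deviation — NE.
(The remaining 6 profiles each have a profitable deviation by the same check.)

The pure Nash equilibria are (R2, CL) and (R4, CR).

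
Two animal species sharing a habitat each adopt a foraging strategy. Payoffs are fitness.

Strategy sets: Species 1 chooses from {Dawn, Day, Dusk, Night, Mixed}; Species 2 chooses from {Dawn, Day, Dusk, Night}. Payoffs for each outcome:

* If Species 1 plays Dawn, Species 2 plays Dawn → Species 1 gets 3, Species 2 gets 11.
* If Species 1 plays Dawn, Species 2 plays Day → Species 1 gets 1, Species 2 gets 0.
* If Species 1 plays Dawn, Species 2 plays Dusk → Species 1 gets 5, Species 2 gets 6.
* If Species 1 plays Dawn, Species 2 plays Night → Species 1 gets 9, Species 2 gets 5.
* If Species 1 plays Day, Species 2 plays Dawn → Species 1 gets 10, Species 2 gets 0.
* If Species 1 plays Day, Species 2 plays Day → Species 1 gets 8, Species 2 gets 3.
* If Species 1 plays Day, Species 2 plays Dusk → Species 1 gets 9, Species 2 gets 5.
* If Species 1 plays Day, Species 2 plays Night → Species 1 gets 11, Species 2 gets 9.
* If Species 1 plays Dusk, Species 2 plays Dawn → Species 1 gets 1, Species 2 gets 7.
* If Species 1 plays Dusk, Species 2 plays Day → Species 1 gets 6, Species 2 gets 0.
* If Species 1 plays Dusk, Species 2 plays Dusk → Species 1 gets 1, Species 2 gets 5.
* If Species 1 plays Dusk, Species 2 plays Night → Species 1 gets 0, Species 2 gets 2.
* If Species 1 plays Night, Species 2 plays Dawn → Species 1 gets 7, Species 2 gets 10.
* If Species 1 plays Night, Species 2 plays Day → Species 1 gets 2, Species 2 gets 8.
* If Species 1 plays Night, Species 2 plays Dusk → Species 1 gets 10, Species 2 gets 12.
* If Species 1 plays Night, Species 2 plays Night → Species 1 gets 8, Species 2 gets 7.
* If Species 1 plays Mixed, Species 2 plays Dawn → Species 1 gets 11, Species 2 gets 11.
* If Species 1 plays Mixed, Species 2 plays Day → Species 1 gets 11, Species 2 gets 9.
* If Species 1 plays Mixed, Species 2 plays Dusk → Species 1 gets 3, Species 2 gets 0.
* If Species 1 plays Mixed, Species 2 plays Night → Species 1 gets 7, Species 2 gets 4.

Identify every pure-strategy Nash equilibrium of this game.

(Dawn, Dawn): Species 1 can switch to Day (3 → 10). Not NE.
(Dawn, Day): Species 1 can switch to Day (1 → 8). Not NE.
(Dawn, Dusk): Species 1 can switch to Day (5 → 9). Not NE.
(Dawn, Night): Species 1 can switch to Day (9 → 11). Not NE.
(Day, Dawn): Species 1 can switch to Mixed (10 → 11). Not NE.
(Day, Day): Species 1 can switch to Mixed (8 → 11). Not NE.
(Day, Dusk): Species 1 can switch to Night (9 → 10). Not NE.
(Day, Night): Species 1 gets 11, best alternative 9; Species 2 gets 9, best alternative 5. No profitable deviation — NE.
(Dusk, Dawn): Species 1 can switch to Dawn (1 → 3). Not NE.
(Night, Dusk): Species 1 gets 10, best alternative 9; Species 2 gets 12, best alternative 10. No profitable deviation — NE.
(Mixed, Dawn): Species 1 gets 11, best alternative 10; Species 2 gets 11, best alternative 9. No profitable deviation — NE.
(The remaining 9 profiles each have a profitable deviation by the same check.)

Pure-strategy Nash equilibria: (Day, Night) and (Night, Dusk) and (Mixed, Dawn)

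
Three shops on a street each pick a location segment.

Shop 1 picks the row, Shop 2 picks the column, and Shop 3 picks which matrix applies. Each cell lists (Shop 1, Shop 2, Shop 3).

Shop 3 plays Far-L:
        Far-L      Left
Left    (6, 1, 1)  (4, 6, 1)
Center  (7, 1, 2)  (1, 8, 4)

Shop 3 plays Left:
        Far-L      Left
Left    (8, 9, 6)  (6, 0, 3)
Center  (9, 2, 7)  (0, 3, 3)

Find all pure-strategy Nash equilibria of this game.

Shop 1 against (Far-L, Far-L): payoffs 6, 7 → best response Center.
Shop 1 against (Far-L, Left): payoffs 8, 9 → best response Center.
Shop 1 against (Left, Far-L): payoffs 4, 1 → best response Left.
Shop 1 against (Left, Left): payoffs 6, 0 → best response Left.
Shop 2 against (Left, Far-L): payoffs 1, 6 → best response Left.
Shop 2 against (Left, Left): payoffs 9, 0 → best response Far-L.
Shop 2 against (Center, Far-L): payoffs 1, 8 → best response Left.
Shop 2 against (Center, Left): payoffs 2, 3 → best response Left.
Shop 3 against (Left, Far-L): payoffs 1, 6 → best response Left.
Shop 3 against (Left, Left): payoffs 1, 3 → best response Left.
Shop 3 against (Center, Far-L): payoffs 2, 7 → best response Left.
Shop 3 against (Center, Left): payoffs 4, 3 → best response Far-L.
No profile is a mutual best response for all players.

There is no pure-strategy Nash equilibrium.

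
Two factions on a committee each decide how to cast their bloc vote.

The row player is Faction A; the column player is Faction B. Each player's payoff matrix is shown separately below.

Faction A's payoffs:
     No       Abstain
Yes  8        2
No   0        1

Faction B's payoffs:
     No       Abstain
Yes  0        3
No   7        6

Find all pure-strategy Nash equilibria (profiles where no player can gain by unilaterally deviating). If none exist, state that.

Mark each player's best response to every combination of opponents' strategies; a profile where every player is best-responding is a pure Nash equilibrium.
Faction A against No: payoffs 8, 0 → best response Yes.
Faction A against Abstain: payoffs 2, 1 → best response Yes.
Faction B against Yes: payoffs 0, 3 → best response Abstain.
Faction B against No: payoffs 7, 6 → best response No.
Mutual best responses: (Yes, Abstain).

Pure NE: (Yes, Abstain)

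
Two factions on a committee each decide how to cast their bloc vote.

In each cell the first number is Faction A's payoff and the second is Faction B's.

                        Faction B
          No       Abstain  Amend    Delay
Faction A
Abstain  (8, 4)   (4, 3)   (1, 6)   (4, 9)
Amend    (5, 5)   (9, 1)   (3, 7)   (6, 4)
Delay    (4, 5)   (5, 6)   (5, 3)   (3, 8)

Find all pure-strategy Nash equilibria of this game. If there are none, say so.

Faction A against No: payoffs 8, 5, 4 → best response Abstain.
Faction A against Abstain: payoffs 4, 9, 5 → best response Amend.
Faction A against Amend: payoffs 1, 3, 5 → best response Delay.
Faction A against Delay: payoffs 4, 6, 3 → best response Amend.
Faction B against Abstain: payoffs 4, 3, 6, 9 → best response Delay.
Faction B against Amend: payoffs 5, 1, 7, 4 → best response Amend.
Faction B against Delay: payoffs 5, 6, 3, 8 → best response Delay.
No profile is a mutual best response for all players.

There is no pure-strategy Nash equilibrium.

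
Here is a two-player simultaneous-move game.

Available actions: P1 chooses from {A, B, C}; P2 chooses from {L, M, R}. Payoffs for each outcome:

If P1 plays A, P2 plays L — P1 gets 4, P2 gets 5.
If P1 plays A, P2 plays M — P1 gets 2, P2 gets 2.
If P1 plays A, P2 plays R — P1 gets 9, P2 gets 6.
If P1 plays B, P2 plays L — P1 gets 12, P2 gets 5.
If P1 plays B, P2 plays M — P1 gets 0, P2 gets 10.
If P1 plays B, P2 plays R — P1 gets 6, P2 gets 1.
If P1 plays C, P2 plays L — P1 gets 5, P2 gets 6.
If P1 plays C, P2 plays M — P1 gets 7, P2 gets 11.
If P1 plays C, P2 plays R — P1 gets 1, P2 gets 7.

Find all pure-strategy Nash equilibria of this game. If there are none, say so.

The pure Nash equilibria are (A, R) and (C, M).

Mark each player's best response to every combination of opponents' strategies; a profile where every player is best-responding is a pure Nash equilibrium.
P1 against L: payoffs 4, 12, 5 → best response B.
P1 against M: payoffs 2, 0, 7 → best response C.
P1 against R: payoffs 9, 6, 1 → best response A.
P2 against A: payoffs 5, 2, 6 → best response R.
P2 against B: payoffs 5, 10, 1 → best response M.
P2 against C: payoffs 6, 11, 7 → best response M.
Mutual best responses: (A, R); (C, M).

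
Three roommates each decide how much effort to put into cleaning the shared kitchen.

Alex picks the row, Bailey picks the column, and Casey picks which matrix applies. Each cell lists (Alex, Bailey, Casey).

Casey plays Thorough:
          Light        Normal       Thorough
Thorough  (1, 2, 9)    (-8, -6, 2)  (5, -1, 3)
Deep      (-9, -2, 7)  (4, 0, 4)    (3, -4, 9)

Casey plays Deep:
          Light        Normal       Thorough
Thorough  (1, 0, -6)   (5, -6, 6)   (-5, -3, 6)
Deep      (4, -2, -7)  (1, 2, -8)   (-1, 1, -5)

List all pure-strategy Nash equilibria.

(Thorough, Light, Thorough); (Deep, Normal, Thorough)

For each player, find the best response to each opponent profile; mutual best responses are the pure NE.
Alex against (Light, Thorough): payoffs 1, -9 → best response Thorough.
Alex against (Light, Deep): payoffs 1, 4 → best response Deep.
Alex against (Normal, Thorough): payoffs -8, 4 → best response Deep.
Alex against (Normal, Deep): payoffs 5, 1 → best response Thorough.
Alex against (Thorough, Thorough): payoffs 5, 3 → best response Thorough.
Alex against (Thorough, Deep): payoffs -5, -1 → best response Deep.
Bailey against (Thorough, Thorough): payoffs 2, -6, -1 → best response Light.
Bailey against (Thorough, Deep): payoffs 0, -6, -3 → best response Light.
Bailey against (Deep, Thorough): payoffs -2, 0, -4 → best response Normal.
Bailey against (Deep, Deep): payoffs -2, 2, 1 → best response Normal.
Casey against (Thorough, Light): payoffs 9, -6 → best response Thorough.
Casey against (Thorough, Normal): payoffs 2, 6 → best response Deep.
Casey against (Thorough, Thorough): payoffs 3, 6 → best response Deep.
Casey against (Deep, Light): payoffs 7, -7 → best response Thorough.
Casey against (Deep, Normal): payoffs 4, -8 → best response Thorough.
Casey against (Deep, Thorough): payoffs 9, -5 → best response Thorough.
Mutual best responses: (Thorough, Light, Thorough); (Deep, Normal, Thorough).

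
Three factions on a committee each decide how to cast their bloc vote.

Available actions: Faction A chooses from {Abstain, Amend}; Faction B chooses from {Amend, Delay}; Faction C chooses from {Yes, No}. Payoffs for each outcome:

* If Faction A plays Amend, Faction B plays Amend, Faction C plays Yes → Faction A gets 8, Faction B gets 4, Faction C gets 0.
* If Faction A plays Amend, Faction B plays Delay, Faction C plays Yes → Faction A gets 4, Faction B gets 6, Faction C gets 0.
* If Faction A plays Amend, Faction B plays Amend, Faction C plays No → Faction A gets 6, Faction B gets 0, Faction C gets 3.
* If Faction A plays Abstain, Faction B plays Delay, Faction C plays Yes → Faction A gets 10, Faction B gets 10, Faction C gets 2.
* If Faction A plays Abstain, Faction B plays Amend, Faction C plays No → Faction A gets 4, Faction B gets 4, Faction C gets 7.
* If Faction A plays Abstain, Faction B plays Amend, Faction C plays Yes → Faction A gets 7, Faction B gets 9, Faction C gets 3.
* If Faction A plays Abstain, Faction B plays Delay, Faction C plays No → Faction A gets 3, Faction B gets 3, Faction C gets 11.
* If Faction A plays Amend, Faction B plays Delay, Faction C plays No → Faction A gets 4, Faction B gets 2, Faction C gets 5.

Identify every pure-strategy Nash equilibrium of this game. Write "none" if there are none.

(Abstain, Amend, Yes): Faction A can switch to Amend (7 → 8). Not NE.
(Abstain, Amend, No): Faction A can switch to Amend (4 → 6). Not NE.
(Abstain, Delay, Yes): Faction C can switch to No (2 → 11). Not NE.
(Abstain, Delay, No): Faction A can switch to Amend (3 → 4). Not NE.
(Amend, Amend, Yes): Faction B can switch to Delay (4 → 6). Not NE.
(Amend, Amend, No): Faction B can switch to Delay (0 → 2). Not NE.
(Amend, Delay, No): Faction A gets 4, best alternative 3; Faction B gets 2, best alternative 0; Faction C gets 5, best alternative 0. No profitable deviation — NE.
(The remaining 1 profile has a profitable deviation by the same check.)

Pure NE: (Amend, Delay, No)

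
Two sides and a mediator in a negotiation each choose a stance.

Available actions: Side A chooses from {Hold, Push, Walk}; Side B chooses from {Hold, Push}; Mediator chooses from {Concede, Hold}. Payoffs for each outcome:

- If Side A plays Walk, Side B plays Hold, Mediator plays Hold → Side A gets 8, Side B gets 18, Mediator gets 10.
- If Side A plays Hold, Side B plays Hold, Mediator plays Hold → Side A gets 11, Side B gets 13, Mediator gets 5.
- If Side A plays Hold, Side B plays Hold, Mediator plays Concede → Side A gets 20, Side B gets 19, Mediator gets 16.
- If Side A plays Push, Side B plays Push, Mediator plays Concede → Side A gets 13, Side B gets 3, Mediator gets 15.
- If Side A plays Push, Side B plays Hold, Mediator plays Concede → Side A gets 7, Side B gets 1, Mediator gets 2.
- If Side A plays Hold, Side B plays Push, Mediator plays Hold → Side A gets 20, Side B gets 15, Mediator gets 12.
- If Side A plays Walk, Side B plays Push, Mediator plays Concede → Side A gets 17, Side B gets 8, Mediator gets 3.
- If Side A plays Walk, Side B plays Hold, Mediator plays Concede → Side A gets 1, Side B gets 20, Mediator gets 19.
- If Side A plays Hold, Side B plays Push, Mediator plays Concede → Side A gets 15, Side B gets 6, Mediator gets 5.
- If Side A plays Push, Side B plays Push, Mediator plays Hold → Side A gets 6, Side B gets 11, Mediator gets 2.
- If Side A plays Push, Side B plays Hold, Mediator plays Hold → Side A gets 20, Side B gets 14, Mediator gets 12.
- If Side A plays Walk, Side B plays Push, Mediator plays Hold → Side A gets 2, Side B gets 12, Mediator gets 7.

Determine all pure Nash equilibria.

Side A against (Hold, Concede): payoffs 20, 7, 1 → best response Hold.
Side A against (Hold, Hold): payoffs 11, 20, 8 → best response Push.
Side A against (Push, Concede): payoffs 15, 13, 17 → best response Walk.
Side A against (Push, Hold): payoffs 20, 6, 2 → best response Hold.
Side B against (Hold, Concede): payoffs 19, 6 → best response Hold.
Side B against (Hold, Hold): payoffs 13, 15 → best response Push.
Side B against (Push, Concede): payoffs 1, 3 → best response Push.
Side B against (Push, Hold): payoffs 14, 11 → best response Hold.
Side B against (Walk, Concede): payoffs 20, 8 → best response Hold.
Side B against (Walk, Hold): payoffs 18, 12 → best response Hold.
Mediator against (Hold, Hold): payoffs 16, 5 → best response Concede.
Mediator against (Hold, Push): payoffs 5, 12 → best response Hold.
Mediator against (Push, Hold): payoffs 2, 12 → best response Hold.
Mediator against (Push, Push): payoffs 15, 2 → best response Concede.
Mediator against (Walk, Hold): payoffs 19, 10 → best response Concede.
Mediator against (Walk, Push): payoffs 3, 7 → best response Hold.
Mutual best responses: (Hold, Hold, Concede); (Hold, Push, Hold); (Push, Hold, Hold).

Pure-strategy Nash equilibria: (Hold, Hold, Concede); (Hold, Push, Hold); (Push, Hold, Hold)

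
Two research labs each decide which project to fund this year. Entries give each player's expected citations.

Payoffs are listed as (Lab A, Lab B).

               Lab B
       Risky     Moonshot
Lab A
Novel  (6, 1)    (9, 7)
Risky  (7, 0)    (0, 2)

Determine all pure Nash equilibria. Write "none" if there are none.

Pure NE: (Novel, Moonshot)

Mark each player's best response to every combination of opponents' strategies; a profile where every player is best-responding is a pure Nash equilibrium.
Lab A against Risky: payoffs 6, 7 → best response Risky.
Lab A against Moonshot: payoffs 9, 0 → best response Novel.
Lab B against Novel: payoffs 1, 7 → best response Moonshot.
Lab B against Risky: payoffs 0, 2 → best response Moonshot.
Mutual best responses: (Novel, Moonshot).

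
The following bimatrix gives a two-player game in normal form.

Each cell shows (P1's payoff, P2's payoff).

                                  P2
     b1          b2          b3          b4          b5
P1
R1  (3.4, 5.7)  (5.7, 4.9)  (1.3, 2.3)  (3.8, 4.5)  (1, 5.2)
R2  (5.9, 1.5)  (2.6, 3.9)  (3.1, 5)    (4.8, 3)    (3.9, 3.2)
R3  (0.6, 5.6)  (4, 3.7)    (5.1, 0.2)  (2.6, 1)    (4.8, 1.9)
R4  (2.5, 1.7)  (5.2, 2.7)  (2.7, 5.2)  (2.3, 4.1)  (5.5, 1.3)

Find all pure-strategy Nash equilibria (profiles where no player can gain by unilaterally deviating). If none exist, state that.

No pure-strategy Nash equilibrium.

For each player, find the best response to each opponent profile; mutual best responses are the pure NE.
P1 against b1: payoffs 3.4, 5.9, 0.6, 2.5 → best response R2.
P1 against b2: payoffs 5.7, 2.6, 4, 5.2 → best response R1.
P1 against b3: payoffs 1.3, 3.1, 5.1, 2.7 → best response R3.
P1 against b4: payoffs 3.8, 4.8, 2.6, 2.3 → best response R2.
P1 against b5: payoffs 1, 3.9, 4.8, 5.5 → best response R4.
P2 against R1: payoffs 5.7, 4.9, 2.3, 4.5, 5.2 → best response b1.
P2 against R2: payoffs 1.5, 3.9, 5, 3, 3.2 → best response b3.
P2 against R3: payoffs 5.6, 3.7, 0.2, 1, 1.9 → best response b1.
P2 against R4: payoffs 1.7, 2.7, 5.2, 4.1, 1.3 → best response b3.
No profile is a mutual best response for all players.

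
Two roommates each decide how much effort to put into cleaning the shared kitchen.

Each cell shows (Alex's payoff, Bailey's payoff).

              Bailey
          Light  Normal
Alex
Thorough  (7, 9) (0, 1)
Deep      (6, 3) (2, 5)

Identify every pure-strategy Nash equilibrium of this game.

(Thorough, Light), (Deep, Normal)

(Thorough, Light): Alex gets 7, best alternative 6; Bailey gets 9, best alternative 1. No profitable deviation — NE.
(Thorough, Normal): Alex can switch to Deep (0 → 2). Not NE.
(Deep, Light): Alex can switch to Thorough (6 → 7). Not NE.
(Deep, Normal): Alex gets 2, best alternative 0; Bailey gets 5, best alternative 3. No profitable deviation — NE.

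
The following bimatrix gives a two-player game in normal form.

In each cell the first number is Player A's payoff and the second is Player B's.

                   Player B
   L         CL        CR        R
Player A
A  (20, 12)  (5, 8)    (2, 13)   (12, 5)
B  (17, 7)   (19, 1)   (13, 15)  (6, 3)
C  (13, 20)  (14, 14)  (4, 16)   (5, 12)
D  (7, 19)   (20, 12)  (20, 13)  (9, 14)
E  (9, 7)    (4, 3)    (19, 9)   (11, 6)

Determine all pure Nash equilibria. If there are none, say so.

Player A against L: payoffs 20, 17, 13, 7, 9 → best response A.
Player A against CL: payoffs 5, 19, 14, 20, 4 → best response D.
Player A against CR: payoffs 2, 13, 4, 20, 19 → best response D.
Player A against R: payoffs 12, 6, 5, 9, 11 → best response A.
Player B against A: payoffs 12, 8, 13, 5 → best response CR.
Player B against B: payoffs 7, 1, 15, 3 → best response CR.
Player B against C: payoffs 20, 14, 16, 12 → best response L.
Player B against D: payoffs 19, 12, 13, 14 → best response L.
Player B against E: payoffs 7, 3, 9, 6 → best response CR.
No profile is a mutual best response for all players.

No pure-strategy Nash equilibrium.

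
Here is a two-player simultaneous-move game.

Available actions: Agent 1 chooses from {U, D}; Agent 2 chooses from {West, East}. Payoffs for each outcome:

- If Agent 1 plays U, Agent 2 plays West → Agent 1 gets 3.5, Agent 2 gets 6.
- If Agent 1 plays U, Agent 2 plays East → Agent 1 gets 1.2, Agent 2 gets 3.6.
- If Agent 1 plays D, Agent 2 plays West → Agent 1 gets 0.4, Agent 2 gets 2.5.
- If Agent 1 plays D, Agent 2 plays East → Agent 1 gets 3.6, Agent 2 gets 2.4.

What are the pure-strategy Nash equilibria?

(U, West): Agent 1 gets 3.5, best alternative 0.4; Agent 2 gets 6, best alternative 3.6. No profitable deviation — NE.
(U, East): Agent 1 can switch to D (1.2 → 3.6). Not NE.
(D, West): Agent 1 can switch to U (0.4 → 3.5). Not NE.
(D, East): Agent 2 can switch to West (2.4 → 2.5). Not NE.

(U, West)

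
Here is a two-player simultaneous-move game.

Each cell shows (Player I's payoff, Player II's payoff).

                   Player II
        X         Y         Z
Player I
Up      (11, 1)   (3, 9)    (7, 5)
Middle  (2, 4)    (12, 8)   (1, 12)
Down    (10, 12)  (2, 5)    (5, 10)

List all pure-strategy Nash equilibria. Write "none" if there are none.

This game has no pure Nash equilibrium.

(Up, X): Player II can switch to Y (1 → 9). Not NE.
(Up, Y): Player I can switch to Middle (3 → 12). Not NE.
(Up, Z): Player II can switch to Y (5 → 9). Not NE.
(Middle, X): Player I can switch to Up (2 → 11). Not NE.
(Middle, Y): Player II can switch to Z (8 → 12). Not NE.
(Middle, Z): Player I can switch to Up (1 → 7). Not NE.
(Down, X): Player I can switch to Up (10 → 11). Not NE.
(Down, Y): Player I can switch to Up (2 → 3). Not NE.
(Down, Z): Player I can switch to Up (5 → 7). Not NE.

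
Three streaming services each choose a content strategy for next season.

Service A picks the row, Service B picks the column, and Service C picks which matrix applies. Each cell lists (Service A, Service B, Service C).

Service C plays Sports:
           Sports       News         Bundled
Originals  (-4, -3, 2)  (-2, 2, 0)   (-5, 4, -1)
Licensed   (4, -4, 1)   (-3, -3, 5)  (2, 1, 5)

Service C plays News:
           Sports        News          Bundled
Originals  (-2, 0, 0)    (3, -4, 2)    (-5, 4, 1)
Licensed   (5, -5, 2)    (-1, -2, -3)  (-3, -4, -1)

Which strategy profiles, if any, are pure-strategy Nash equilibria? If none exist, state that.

(Originals, Sports, Sports): Service A can switch to Licensed (-4 → 4). Not NE.
(Originals, Sports, News): Service A can switch to Licensed (-2 → 5). Not NE.
(Originals, News, Sports): Service B can switch to Bundled (2 → 4). Not NE.
(Originals, News, News): Service B can switch to Sports (-4 → 0). Not NE.
(Originals, Bundled, Sports): Service A can switch to Licensed (-5 → 2). Not NE.
(Originals, Bundled, News): Service A can switch to Licensed (-5 → -3). Not NE.
(Licensed, Sports, Sports): Service B can switch to News (-4 → -3). Not NE.
(Licensed, Sports, News): Service B can switch to News (-5 → -2). Not NE.
(Licensed, Bundled, Sports): Service A gets 2, best alternative -5; Service B gets 1, best alternative -3; Service C gets 5, best alternative -1. No profitable deviation — NE.
(The remaining 3 profiles each have a profitable deviation by the same check.)

The unique pure-strategy Nash equilibrium is (Licensed, Bundled, Sports).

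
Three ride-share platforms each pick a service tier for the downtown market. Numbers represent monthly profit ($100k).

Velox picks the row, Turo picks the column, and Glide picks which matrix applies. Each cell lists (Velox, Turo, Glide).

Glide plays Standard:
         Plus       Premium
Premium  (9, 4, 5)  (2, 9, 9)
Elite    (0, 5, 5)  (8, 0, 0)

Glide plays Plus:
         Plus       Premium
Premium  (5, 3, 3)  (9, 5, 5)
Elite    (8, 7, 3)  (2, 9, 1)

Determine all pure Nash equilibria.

This game has no pure Nash equilibrium.

For each strategy profile, look for a profitable unilateral deviation.
(Premium, Plus, Standard): Turo can switch to Premium (4 → 9). Not NE.
(Premium, Plus, Plus): Velox can switch to Elite (5 → 8). Not NE.
(Premium, Premium, Standard): Velox can switch to Elite (2 → 8). Not NE.
(Premium, Premium, Plus): Glide can switch to Standard (5 → 9). Not NE.
(Elite, Plus, Standard): Velox can switch to Premium (0 → 9). Not NE.
(Elite, Plus, Plus): Turo can switch to Premium (7 → 9). Not NE.
(The remaining 2 profiles each have a profitable deviation by the same check.)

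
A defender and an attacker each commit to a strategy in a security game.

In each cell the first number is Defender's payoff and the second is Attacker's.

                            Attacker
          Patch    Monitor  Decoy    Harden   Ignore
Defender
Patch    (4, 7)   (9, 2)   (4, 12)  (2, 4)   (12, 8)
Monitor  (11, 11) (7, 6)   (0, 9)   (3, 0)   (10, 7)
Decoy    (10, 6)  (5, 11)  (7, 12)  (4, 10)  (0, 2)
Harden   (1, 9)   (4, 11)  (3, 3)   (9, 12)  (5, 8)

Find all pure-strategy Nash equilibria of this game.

(Patch, Patch): Defender can switch to Monitor (4 → 11). Not NE.
(Patch, Monitor): Attacker can switch to Patch (2 → 7). Not NE.
(Patch, Decoy): Defender can switch to Decoy (4 → 7). Not NE.
(Patch, Harden): Defender can switch to Monitor (2 → 3). Not NE.
(Patch, Ignore): Attacker can switch to Decoy (8 → 12). Not NE.
(Monitor, Patch): Defender gets 11, best alternative 10; Attacker gets 11, best alternative 9. No profitable deviation — NE.
(Monitor, Monitor): Defender can switch to Patch (7 → 9). Not NE.
(Decoy, Decoy): Defender gets 7, best alternative 4; Attacker gets 12, best alternative 11. No profitable deviation — NE.
(Harden, Harden): Defender gets 9, best alternative 4; Attacker gets 12, best alternative 11. No profitable deviation — NE.
(The remaining 11 profiles each have a profitable deviation by the same check.)

(Monitor, Patch), (Decoy, Decoy), (Harden, Harden)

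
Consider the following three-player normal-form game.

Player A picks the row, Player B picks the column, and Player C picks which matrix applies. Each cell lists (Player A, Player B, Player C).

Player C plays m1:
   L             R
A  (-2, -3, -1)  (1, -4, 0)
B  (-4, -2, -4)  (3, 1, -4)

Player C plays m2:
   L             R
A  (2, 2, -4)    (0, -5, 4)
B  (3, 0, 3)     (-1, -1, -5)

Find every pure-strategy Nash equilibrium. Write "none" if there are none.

Pure-strategy Nash equilibria: (A, L, m1); (B, L, m2); (B, R, m1)

(A, L, m1): Player A gets -2, best alternative -4; Player B gets -3, best alternative -4; Player C gets -1, best alternative -4. No profitable deviation — NE.
(A, L, m2): Player A can switch to B (2 → 3). Not NE.
(A, R, m1): Player A can switch to B (1 → 3). Not NE.
(A, R, m2): Player B can switch to L (-5 → 2). Not NE.
(B, L, m1): Player A can switch to A (-4 → -2). Not NE.
(B, L, m2): Player A gets 3, best alternative 2; Player B gets 0, best alternative -1; Player C gets 3, best alternative -4. No profitable deviation — NE.
(B, R, m1): Player A gets 3, best alternative 1; Player B gets 1, best alternative -2; Player C gets -4, best alternative -5. No profitable deviation — NE.
(B, R, m2): Player A can switch to A (-1 → 0). Not NE.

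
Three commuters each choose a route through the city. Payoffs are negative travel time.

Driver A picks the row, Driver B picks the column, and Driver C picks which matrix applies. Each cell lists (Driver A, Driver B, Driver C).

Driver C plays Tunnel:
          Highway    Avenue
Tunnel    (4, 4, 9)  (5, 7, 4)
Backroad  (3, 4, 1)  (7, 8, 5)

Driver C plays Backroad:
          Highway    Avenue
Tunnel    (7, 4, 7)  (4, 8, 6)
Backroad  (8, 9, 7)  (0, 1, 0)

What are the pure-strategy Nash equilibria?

(Tunnel, Avenue, Backroad); (Backroad, Highway, Backroad); (Backroad, Avenue, Tunnel)

(Tunnel, Highway, Tunnel): Driver B can switch to Avenue (4 → 7). Not NE.
(Tunnel, Highway, Backroad): Driver A can switch to Backroad (7 → 8). Not NE.
(Tunnel, Avenue, Tunnel): Driver A can switch to Backroad (5 → 7). Not NE.
(Tunnel, Avenue, Backroad): Driver A gets 4, best alternative 0; Driver B gets 8, best alternative 4; Driver C gets 6, best alternative 4. No profitable deviation — NE.
(Backroad, Highway, Tunnel): Driver A can switch to Tunnel (3 → 4). Not NE.
(Backroad, Highway, Backroad): Driver A gets 8, best alternative 7; Driver B gets 9, best alternative 1; Driver C gets 7, best alternative 1. No profitable deviation — NE.
(Backroad, Avenue, Tunnel): Driver A gets 7, best alternative 5; Driver B gets 8, best alternative 4; Driver C gets 5, best alternative 0. No profitable deviation — NE.
(Backroad, Avenue, Backroad): Driver A can switch to Tunnel (0 → 4). Not NE.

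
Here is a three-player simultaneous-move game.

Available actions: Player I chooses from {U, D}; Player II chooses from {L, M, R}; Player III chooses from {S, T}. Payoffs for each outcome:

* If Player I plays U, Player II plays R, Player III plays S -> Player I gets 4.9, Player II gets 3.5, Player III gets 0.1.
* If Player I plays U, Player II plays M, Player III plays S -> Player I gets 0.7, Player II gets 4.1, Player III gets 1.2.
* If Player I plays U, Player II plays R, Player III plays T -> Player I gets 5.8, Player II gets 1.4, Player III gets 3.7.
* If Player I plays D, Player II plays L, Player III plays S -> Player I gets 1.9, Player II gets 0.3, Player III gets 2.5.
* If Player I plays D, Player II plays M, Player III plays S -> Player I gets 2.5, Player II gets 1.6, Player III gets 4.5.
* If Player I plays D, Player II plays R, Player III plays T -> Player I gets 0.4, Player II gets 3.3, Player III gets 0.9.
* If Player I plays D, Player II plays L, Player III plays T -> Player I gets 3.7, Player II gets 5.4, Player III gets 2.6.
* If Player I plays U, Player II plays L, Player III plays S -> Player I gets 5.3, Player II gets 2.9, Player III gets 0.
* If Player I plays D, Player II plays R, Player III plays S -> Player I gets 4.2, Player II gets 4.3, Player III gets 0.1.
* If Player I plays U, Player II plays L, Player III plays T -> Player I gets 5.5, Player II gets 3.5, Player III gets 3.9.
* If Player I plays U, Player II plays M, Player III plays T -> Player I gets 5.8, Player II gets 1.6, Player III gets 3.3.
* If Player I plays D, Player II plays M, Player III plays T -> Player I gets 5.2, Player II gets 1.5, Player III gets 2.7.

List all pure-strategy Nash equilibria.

The unique pure-strategy Nash equilibrium is (U, L, T).

Mark each player's best response to every combination of opponents' strategies; a profile where every player is best-responding is a pure Nash equilibrium.
Player I against (L, S): payoffs 5.3, 1.9 → best response U.
Player I against (L, T): payoffs 5.5, 3.7 → best response U.
Player I against (M, S): payoffs 0.7, 2.5 → best response D.
Player I against (M, T): payoffs 5.8, 5.2 → best response U.
Player I against (R, S): payoffs 4.9, 4.2 → best response U.
Player I against (R, T): payoffs 5.8, 0.4 → best response U.
Player II against (U, S): payoffs 2.9, 4.1, 3.5 → best response M.
Player II against (U, T): payoffs 3.5, 1.6, 1.4 → best response L.
Player II against (D, S): payoffs 0.3, 1.6, 4.3 → best response R.
Player II against (D, T): payoffs 5.4, 1.5, 3.3 → best response L.
Player III against (U, L): payoffs 0, 3.9 → best response T.
Player III against (U, M): payoffs 1.2, 3.3 → best response T.
Player III against (U, R): payoffs 0.1, 3.7 → best response T.
Player III against (D, L): payoffs 2.5, 2.6 → best response T.
Player III against (D, M): payoffs 4.5, 2.7 → best response S.
Player III against (D, R): payoffs 0.1, 0.9 → best response T.
Mutual best responses: (U, L, T).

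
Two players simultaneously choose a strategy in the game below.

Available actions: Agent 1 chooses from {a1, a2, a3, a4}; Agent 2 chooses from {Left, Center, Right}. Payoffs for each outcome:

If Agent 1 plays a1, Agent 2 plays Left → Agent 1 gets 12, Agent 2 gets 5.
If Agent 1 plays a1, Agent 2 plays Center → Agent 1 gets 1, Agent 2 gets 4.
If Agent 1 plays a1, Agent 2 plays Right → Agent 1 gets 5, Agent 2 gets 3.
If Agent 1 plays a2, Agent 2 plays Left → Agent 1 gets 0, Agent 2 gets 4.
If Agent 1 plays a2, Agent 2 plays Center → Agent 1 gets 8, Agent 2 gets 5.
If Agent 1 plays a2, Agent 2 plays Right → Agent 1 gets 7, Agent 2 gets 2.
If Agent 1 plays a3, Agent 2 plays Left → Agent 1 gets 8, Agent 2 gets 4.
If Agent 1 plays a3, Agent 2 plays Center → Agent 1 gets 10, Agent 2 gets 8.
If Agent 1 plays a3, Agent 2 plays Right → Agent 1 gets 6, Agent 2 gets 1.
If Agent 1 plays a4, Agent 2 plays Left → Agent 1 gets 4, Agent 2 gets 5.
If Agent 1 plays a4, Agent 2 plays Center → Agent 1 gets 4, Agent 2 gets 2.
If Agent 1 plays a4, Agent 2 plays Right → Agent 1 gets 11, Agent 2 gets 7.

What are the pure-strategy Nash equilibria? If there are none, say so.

(a1, Left), (a3, Center), (a4, Right)

Check each profile: it is a Nash equilibrium iff no player can strictly gain by switching unilaterally.
(a1, Left): Agent 1 gets 12, best alternative 8; Agent 2 gets 5, best alternative 4. No profitable deviation — NE.
(a1, Center): Agent 1 can switch to a2 (1 → 8). Not NE.
(a1, Right): Agent 1 can switch to a2 (5 → 7). Not NE.
(a2, Left): Agent 1 can switch to a1 (0 → 12). Not NE.
(a2, Center): Agent 1 can switch to a3 (8 → 10). Not NE.
(a2, Right): Agent 1 can switch to a4 (7 → 11). Not NE.
(a3, Left): Agent 1 can switch to a1 (8 → 12). Not NE.
(a3, Center): Agent 1 gets 10, best alternative 8; Agent 2 gets 8, best alternative 4. No profitable deviation — NE.
(a3, Right): Agent 1 can switch to a2 (6 → 7). Not NE.
(a4, Left): Agent 1 can switch to a1 (4 → 12). Not NE.
(a4, Center): Agent 1 can switch to a2 (4 → 8). Not NE.
(a4, Right): Agent 1 gets 11, best alternative 7; Agent 2 gets 7, best alternative 5. No profitable deviation — NE.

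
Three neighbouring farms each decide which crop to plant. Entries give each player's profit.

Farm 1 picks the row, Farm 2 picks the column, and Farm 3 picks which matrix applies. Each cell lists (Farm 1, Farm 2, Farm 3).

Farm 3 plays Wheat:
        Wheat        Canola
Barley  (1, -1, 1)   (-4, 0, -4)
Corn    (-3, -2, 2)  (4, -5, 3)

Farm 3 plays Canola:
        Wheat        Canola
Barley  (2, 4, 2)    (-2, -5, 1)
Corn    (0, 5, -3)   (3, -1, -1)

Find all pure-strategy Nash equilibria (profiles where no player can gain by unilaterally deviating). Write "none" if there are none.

Farm 1 against (Wheat, Wheat): payoffs 1, -3 → best response Barley.
Farm 1 against (Wheat, Canola): payoffs 2, 0 → best response Barley.
Farm 1 against (Canola, Wheat): payoffs -4, 4 → best response Corn.
Farm 1 against (Canola, Canola): payoffs -2, 3 → best response Corn.
Farm 2 against (Barley, Wheat): payoffs -1, 0 → best response Canola.
Farm 2 against (Barley, Canola): payoffs 4, -5 → best response Wheat.
Farm 2 against (Corn, Wheat): payoffs -2, -5 → best response Wheat.
Farm 2 against (Corn, Canola): payoffs 5, -1 → best response Wheat.
Farm 3 against (Barley, Wheat): payoffs 1, 2 → best response Canola.
Farm 3 against (Barley, Canola): payoffs -4, 1 → best response Canola.
Farm 3 against (Corn, Wheat): payoffs 2, -3 → best response Wheat.
Farm 3 against (Corn, Canola): payoffs 3, -1 → best response Wheat.
Mutual best responses: (Barley, Wheat, Canola).

The unique pure-strategy Nash equilibrium is (Barley, Wheat, Canola).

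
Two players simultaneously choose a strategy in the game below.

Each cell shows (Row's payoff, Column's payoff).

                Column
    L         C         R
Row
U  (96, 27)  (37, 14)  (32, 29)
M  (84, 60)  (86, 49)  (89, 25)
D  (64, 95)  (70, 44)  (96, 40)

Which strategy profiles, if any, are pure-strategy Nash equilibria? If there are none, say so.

(U, L): Column can switch to R (27 → 29). Not NE.
(U, C): Row can switch to M (37 → 86). Not NE.
(U, R): Row can switch to M (32 → 89). Not NE.
(M, L): Row can switch to U (84 → 96). Not NE.
(M, C): Column can switch to L (49 → 60). Not NE.
(M, R): Row can switch to D (89 → 96). Not NE.
(D, L): Row can switch to U (64 → 96). Not NE.
(D, C): Row can switch to M (70 → 86). Not NE.
(D, R): Column can switch to L (40 → 95). Not NE.

none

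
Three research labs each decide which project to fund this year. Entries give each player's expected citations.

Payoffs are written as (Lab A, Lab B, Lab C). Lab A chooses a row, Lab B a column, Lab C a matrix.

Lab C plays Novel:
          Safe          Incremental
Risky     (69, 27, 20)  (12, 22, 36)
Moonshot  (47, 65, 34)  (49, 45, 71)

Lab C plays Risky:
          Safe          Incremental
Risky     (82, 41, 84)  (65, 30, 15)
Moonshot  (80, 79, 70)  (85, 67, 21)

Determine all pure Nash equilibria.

Lab A against (Safe, Novel): payoffs 69, 47 → best response Risky.
Lab A against (Safe, Risky): payoffs 82, 80 → best response Risky.
Lab A against (Incremental, Novel): payoffs 12, 49 → best response Moonshot.
Lab A against (Incremental, Risky): payoffs 65, 85 → best response Moonshot.
Lab B against (Risky, Novel): payoffs 27, 22 → best response Safe.
Lab B against (Risky, Risky): payoffs 41, 30 → best response Safe.
Lab B against (Moonshot, Novel): payoffs 65, 45 → best response Safe.
Lab B against (Moonshot, Risky): payoffs 79, 67 → best response Safe.
Lab C against (Risky, Safe): payoffs 20, 84 → best response Risky.
Lab C against (Risky, Incremental): payoffs 36, 15 → best response Novel.
Lab C against (Moonshot, Safe): payoffs 34, 70 → best response Risky.
Lab C against (Moonshot, Incremental): payoffs 71, 21 → best response Novel.
Mutual best responses: (Risky, Safe, Risky).

The unique pure-strategy Nash equilibrium is (Risky, Safe, Risky).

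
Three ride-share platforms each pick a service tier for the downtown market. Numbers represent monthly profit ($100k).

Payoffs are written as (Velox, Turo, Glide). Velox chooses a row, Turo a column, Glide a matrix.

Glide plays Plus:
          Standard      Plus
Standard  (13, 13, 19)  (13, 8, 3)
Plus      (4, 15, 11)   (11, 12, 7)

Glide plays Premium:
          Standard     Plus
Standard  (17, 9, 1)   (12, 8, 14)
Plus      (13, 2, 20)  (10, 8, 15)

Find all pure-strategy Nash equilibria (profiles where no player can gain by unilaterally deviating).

Pure NE: (Standard, Standard, Plus)

(Standard, Standard, Plus): Velox gets 13, best alternative 4; Turo gets 13, best alternative 8; Glide gets 19, best alternative 1. No profitable deviation — NE.
(Standard, Standard, Premium): Glide can switch to Plus (1 → 19). Not NE.
(Standard, Plus, Plus): Turo can switch to Standard (8 → 13). Not NE.
(Standard, Plus, Premium): Turo can switch to Standard (8 → 9). Not NE.
(Plus, Standard, Plus): Velox can switch to Standard (4 → 13). Not NE.
(Plus, Standard, Premium): Velox can switch to Standard (13 → 17). Not NE.
(Plus, Plus, Plus): Velox can switch to Standard (11 → 13). Not NE.
(Plus, Plus, Premium): Velox can switch to Standard (10 → 12). Not NE.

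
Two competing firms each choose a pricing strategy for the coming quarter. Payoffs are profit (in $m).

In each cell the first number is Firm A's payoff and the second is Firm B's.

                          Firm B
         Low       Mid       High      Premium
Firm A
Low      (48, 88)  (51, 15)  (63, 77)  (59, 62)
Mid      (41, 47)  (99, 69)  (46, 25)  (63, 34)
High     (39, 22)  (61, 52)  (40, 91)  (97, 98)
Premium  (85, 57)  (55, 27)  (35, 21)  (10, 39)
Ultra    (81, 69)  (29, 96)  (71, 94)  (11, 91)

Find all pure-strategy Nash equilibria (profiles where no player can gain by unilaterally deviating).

(Low, Low): Firm A can switch to Premium (48 → 85). Not NE.
(Low, Mid): Firm A can switch to Mid (51 → 99). Not NE.
(Low, High): Firm A can switch to Ultra (63 → 71). Not NE.
(Low, Premium): Firm A can switch to Mid (59 → 63). Not NE.
(Mid, Low): Firm A can switch to Low (41 → 48). Not NE.
(Mid, Mid): Firm A gets 99, best alternative 61; Firm B gets 69, best alternative 47. No profitable deviation — NE.
(Mid, High): Firm A can switch to Low (46 → 63). Not NE.
(Mid, Premium): Firm A can switch to High (63 → 97). Not NE.
(High, Low): Firm A can switch to Low (39 → 48). Not NE.
(High, Premium): Firm A gets 97, best alternative 63; Firm B gets 98, best alternative 91. No profitable deviation — NE.
(Premium, Low): Firm A gets 85, best alternative 81; Firm B gets 57, best alternative 39. No profitable deviation — NE.
(The remaining 9 profiles each have a profitable deviation by the same check.)

(Mid, Mid), (High, Premium), (Premium, Low)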